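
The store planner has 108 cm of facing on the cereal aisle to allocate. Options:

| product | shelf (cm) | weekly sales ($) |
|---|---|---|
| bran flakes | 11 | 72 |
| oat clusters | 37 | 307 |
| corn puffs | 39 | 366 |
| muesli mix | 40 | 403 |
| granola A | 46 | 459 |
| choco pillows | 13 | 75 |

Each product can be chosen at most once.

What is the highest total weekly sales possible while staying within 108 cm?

Ranking by ratio (weekly sales/cm): muesli mix 10.07, granola A 9.98, corn puffs 9.38.
Greedy by ratio would take bran flakes + muesli mix + granola A: 97 cm used, total 934.
Dropping bran flakes frees 11 cm; slotting in choco pillows (13 cm) lifts the total to 937 at 99 cm.

937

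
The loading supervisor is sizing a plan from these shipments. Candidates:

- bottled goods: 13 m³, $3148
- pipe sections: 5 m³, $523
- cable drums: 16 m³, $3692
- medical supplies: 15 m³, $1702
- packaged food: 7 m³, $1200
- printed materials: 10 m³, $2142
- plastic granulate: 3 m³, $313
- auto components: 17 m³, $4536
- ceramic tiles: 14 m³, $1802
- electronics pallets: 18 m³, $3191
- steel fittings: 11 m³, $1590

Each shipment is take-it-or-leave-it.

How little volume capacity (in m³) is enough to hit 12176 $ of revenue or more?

53

Need the lightest bundle worth ≥ 12176.
Taking bottled goods + cable drums + packaged food + auto components gives 12576 (≥ 12176) for 53 m³.
Below 53 m³ the best achievable stays under 12176.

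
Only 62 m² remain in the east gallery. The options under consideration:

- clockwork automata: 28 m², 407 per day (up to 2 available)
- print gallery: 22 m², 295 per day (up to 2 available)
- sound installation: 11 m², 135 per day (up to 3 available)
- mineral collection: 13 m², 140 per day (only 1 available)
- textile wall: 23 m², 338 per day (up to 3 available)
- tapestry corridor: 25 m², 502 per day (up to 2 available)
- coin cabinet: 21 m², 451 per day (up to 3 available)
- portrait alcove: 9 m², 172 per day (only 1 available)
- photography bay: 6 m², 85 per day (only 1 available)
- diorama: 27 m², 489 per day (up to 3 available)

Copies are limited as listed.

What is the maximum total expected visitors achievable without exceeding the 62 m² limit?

1210

Taking the top-ratio exhibits first gives 2×coin cabinet + portrait alcove + photography bay for 1159 (57 m²).
The 21 m² tied up in coin cabinet is better spent on tapestry corridor — total rises to 1210 (61 m²).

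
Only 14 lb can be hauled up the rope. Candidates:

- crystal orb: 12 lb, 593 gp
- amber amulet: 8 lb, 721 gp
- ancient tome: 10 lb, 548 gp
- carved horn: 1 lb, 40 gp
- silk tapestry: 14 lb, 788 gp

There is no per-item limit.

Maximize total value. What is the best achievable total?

The ratio ordering already packs tightly: amber amulet + 6×carved horn, 14 lb, 961.
No other feasible combination exceeds 961.

961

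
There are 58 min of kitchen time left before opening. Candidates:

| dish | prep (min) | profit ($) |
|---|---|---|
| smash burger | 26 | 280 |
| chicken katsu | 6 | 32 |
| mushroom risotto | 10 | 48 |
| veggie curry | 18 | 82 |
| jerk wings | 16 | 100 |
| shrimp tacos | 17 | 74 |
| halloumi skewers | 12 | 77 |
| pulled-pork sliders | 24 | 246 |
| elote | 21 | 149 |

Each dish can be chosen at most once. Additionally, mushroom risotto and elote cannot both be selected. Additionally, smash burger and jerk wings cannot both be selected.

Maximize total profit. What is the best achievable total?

Best packing: smash burger + chicken katsu + pulled-pork sliders — 56 min, 558 total.

558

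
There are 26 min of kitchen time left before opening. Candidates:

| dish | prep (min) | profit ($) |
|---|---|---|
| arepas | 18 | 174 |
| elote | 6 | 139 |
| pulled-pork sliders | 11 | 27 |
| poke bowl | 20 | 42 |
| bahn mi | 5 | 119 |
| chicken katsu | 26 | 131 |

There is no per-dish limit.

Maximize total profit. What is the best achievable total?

By profit per min: bahn mi 23.80, elote 23.17, arepas 9.67 lead.
Filling by ratio: 5×bahn mi for 595, with 1 min left unused.
Dropping bahn mi frees 5 min; slotting in elote (6 min) lifts the total to 615 at 26 min.
Every other selection either busts 26 min or fails to beat 615.

615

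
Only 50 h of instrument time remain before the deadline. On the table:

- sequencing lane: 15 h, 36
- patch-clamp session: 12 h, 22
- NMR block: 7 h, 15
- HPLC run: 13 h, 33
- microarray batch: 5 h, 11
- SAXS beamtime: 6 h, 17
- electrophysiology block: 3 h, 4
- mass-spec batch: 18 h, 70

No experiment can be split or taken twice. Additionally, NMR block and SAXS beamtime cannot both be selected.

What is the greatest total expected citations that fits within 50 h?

143

Taking sequencing lane + HPLC run + electrophysiology block + mass-spec batch: 49 h used, 143 in expected citations.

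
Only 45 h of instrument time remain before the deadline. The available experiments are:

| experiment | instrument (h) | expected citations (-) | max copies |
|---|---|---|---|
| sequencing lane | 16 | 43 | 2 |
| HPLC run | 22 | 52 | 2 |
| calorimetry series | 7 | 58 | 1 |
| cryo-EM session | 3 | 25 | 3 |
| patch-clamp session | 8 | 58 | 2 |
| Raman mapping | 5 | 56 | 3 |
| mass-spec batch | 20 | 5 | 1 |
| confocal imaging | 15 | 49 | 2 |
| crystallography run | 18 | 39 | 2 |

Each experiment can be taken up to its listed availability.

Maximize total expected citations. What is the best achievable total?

392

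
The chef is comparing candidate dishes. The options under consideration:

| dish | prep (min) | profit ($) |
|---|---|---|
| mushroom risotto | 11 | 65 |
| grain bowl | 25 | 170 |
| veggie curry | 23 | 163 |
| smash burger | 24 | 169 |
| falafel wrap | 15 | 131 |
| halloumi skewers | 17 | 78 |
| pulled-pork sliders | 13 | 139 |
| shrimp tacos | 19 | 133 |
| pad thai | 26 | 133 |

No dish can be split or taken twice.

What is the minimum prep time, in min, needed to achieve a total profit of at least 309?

Look for the lowest-prep combination reaching 309.
grain bowl + pulled-pork sliders: 309 profit at 38 min.
Below 38 min the best achievable stays under 309.

38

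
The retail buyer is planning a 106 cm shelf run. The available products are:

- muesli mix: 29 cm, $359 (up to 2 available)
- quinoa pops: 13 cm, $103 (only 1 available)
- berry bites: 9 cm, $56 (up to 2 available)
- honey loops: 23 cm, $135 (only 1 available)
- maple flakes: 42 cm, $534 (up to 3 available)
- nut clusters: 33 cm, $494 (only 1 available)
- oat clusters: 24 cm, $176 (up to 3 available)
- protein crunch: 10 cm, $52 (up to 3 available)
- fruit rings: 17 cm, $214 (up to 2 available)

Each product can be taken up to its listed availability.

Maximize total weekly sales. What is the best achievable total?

The ratio heuristic lands on quinoa pops + maple flakes + nut clusters + fruit rings (1345) but leaves 1 cm idle.
Replace quinoa pops and fruit rings with muesli mix: the trade gains 42 net, giving 1387 at 104 cm.

1387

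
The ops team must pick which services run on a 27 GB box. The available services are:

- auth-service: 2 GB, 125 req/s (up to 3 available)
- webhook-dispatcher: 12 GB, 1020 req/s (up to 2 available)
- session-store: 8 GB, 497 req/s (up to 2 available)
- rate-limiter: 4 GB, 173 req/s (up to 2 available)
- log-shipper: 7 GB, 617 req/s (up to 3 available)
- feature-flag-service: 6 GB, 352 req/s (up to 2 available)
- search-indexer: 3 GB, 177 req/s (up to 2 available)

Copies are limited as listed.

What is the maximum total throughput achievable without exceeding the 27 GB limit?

2254

Ranking by ratio (throughput/GB): log-shipper 88.14, webhook-dispatcher 85.00, auth-service 62.50.
Taking the top-ratio services first gives 3×auth-service + 3×log-shipper for 2226 (27 GB).
Replace 3×auth-service and log-shipper with webhook-dispatcher: the trade gains 28 net, giving 2254 at 26 GB.
Nothing else within 27 GB beats 2254.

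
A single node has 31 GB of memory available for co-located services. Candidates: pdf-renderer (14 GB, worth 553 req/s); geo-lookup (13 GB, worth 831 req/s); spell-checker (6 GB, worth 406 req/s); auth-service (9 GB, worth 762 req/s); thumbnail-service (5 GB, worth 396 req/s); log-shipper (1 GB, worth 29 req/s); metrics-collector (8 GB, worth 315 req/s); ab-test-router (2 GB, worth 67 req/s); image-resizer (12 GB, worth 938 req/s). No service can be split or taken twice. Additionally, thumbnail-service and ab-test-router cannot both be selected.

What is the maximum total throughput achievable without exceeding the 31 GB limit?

2202

Taking spell-checker + auth-service + log-shipper + ab-test-router + image-resizer: 30 GB used, 2202 in throughput.
No other feasible combination exceeds 2202.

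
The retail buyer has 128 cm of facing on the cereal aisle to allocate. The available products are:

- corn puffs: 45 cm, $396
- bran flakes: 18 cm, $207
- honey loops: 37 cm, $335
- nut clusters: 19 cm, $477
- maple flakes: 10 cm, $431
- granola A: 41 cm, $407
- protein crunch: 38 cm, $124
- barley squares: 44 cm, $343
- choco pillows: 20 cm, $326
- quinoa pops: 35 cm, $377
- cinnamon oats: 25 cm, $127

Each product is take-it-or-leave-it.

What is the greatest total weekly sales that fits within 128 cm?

2018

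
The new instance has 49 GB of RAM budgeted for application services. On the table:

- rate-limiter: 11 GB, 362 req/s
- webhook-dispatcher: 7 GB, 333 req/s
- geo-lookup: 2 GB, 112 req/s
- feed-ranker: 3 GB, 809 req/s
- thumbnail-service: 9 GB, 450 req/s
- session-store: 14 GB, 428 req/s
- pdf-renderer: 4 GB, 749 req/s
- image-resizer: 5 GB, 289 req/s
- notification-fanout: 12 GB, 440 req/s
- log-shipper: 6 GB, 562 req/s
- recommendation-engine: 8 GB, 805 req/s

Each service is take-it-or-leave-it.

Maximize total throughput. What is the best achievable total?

4216

Taking the top-ratio services first gives webhook-dispatcher + geo-lookup + feed-ranker + thumbnail-service + pdf-renderer + image-resizer + log-shipper + recommendation-engine for 4109 (44 GB).
The 7 GB tied up in webhook-dispatcher is better spent on notification-fanout — total rises to 4216 (49 GB).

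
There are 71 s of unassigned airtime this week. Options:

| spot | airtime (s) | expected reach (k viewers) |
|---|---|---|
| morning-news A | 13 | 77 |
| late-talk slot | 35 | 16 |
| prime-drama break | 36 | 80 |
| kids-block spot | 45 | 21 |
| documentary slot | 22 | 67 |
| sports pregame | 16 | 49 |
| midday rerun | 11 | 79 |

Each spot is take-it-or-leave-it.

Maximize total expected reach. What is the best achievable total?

272

Morning-news A + documentary slot + sports pregame + midday rerun uses 62 of the 71 s and totals 272.
Runner-up morning-news A + prime-drama break + midday rerun tops out at 236.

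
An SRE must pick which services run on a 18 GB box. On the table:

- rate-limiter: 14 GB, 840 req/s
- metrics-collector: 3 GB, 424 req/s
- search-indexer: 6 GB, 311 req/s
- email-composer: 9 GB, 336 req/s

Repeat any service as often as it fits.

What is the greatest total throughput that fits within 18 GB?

2544

Taking 6×metrics-collector: 18 GB used, 2544 in throughput.
That's the maximum — no swap from here does better than 2544.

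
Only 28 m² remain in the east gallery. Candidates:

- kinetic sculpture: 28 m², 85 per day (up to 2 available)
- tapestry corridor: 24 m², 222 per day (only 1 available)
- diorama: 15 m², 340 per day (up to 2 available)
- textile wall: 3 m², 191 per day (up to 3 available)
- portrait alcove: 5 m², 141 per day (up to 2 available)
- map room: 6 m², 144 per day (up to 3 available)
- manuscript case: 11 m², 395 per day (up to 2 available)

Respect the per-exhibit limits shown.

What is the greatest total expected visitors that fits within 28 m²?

Ranking by ratio (expected visitors/m²): textile wall 63.67, manuscript case 35.91, portrait alcove 28.20.
A density-first pass picks 3×textile wall + portrait alcove + manuscript case — 1109 at 25 m².
Replace textile wall and portrait alcove with manuscript case: the trade gains 63 net, giving 1172 at 28 m².

1172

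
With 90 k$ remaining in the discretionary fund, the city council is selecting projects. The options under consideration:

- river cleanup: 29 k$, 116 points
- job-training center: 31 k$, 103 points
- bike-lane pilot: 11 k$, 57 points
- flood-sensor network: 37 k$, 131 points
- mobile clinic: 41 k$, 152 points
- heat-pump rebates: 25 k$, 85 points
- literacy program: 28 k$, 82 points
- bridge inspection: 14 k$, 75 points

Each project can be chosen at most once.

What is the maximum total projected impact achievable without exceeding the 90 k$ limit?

Ranking by ratio (projected impact/k$): bridge inspection 5.36, bike-lane pilot 5.18, river cleanup 4.00.
Taking the top-ratio projects first gives river cleanup + bike-lane pilot + heat-pump rebates + bridge inspection for 333 (79 k$).
Dropping heat-pump rebates frees 25 k$; slotting in job-training center (31 k$) lifts the total to 351 at 85 k$.
Next best is bike-lane pilot + flood-sensor network + heat-pump rebates + bridge inspection at 348 (87 k$) — short by 3.

351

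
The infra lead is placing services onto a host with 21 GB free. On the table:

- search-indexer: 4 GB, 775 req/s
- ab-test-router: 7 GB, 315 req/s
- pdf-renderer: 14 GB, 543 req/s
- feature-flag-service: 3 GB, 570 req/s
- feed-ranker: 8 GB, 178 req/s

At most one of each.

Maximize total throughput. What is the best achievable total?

A density-first pass picks search-indexer + ab-test-router + feature-flag-service — 1660 at 14 GB.
Replace ab-test-router with pdf-renderer: the trade gains 228 net, giving 1888 at 21 GB.

1888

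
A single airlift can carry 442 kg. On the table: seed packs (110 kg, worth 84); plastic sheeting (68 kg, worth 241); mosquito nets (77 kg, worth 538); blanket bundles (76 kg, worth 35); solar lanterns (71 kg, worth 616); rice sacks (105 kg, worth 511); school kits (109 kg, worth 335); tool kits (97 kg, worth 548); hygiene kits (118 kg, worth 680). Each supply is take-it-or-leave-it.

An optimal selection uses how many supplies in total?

5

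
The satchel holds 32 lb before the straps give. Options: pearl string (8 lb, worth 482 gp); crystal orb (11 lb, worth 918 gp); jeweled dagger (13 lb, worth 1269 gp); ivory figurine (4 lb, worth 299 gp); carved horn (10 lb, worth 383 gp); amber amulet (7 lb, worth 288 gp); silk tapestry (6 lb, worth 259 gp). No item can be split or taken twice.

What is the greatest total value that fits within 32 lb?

2669

Density check — jeweled dagger 97.62, crystal orb 83.45, ivory figurine 74.75 are the best per lb.
Filling by ratio: crystal orb + jeweled dagger + ivory figurine for 2486, with 4 lb left unused.
Replace ivory figurine with pearl string: the trade gains 183 net, giving 2669 at 32 lb.
Every other selection either busts 32 lb or fails to beat 2669.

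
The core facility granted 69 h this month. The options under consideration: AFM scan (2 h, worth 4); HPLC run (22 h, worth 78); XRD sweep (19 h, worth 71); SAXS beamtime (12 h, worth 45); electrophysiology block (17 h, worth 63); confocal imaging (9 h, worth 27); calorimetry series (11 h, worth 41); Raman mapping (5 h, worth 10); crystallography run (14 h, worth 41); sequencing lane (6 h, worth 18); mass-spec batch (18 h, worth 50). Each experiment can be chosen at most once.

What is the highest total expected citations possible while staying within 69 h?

Greedy by ratio would take XRD sweep + SAXS beamtime + electrophysiology block + confocal imaging + calorimetry series: 68 h used, total 247.
Dropping SAXS beamtime and confocal imaging frees 21 h; slotting in HPLC run (22 h) lifts the total to 253 at 69 h.

253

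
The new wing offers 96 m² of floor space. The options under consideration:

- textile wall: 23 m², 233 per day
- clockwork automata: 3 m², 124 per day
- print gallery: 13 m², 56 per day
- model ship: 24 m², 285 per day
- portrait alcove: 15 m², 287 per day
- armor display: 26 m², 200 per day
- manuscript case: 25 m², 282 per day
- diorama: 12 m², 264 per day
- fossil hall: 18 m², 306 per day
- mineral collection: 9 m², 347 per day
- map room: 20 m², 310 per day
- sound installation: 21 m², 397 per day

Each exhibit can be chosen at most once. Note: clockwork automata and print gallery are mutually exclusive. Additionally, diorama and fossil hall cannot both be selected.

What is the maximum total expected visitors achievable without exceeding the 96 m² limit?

1771

Best packing: clockwork automata + portrait alcove + fossil hall + mineral collection + map room + sound installation — 86 m², 1771 total.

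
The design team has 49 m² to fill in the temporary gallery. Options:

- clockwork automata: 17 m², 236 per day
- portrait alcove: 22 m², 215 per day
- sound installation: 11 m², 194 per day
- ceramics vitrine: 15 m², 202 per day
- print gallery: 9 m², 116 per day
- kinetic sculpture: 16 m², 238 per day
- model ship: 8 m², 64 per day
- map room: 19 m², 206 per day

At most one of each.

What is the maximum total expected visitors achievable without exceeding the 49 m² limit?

Taking the top-ratio exhibits first gives clockwork automata + sound installation + kinetic sculpture for 668 (44 m²).
Dropping sound installation frees 11 m²; slotting in ceramics vitrine (15 m²) lifts the total to 676 at 48 m².
The closest alternative, clockwork automata + sound installation + kinetic sculpture, reaches only 668.

676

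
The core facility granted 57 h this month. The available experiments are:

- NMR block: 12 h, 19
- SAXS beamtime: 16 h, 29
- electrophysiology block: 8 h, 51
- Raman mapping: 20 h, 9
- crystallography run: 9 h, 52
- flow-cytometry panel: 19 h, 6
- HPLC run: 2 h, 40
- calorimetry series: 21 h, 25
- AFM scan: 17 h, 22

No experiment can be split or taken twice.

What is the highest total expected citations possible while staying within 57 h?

197

Greedy by ratio would take NMR block + SAXS beamtime + electrophysiology block + crystallography run + HPLC run: 47 h used, total 191.
The 12 h tied up in NMR block is better spent on calorimetry series — total rises to 197 (56 h).
Runner-up SAXS beamtime + electrophysiology block + crystallography run + HPLC run + AFM scan tops out at 194.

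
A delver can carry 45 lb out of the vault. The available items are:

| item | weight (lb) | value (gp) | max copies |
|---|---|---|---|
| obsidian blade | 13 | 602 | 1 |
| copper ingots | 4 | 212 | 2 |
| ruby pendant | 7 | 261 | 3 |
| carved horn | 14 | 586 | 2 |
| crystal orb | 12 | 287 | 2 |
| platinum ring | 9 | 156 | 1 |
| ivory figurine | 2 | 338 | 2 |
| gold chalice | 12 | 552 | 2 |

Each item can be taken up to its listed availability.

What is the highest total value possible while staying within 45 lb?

2594

Ranking by ratio (value/lb): ivory figurine 169.00, copper ingots 53.00, obsidian blade 46.31, gold chalice 46.00.
Filling by ratio: obsidian blade + 2×copper ingots + ruby pendant + 2×ivory figurine + gold chalice for 2515, with 1 lb left unused.
The 11 lb tied up in copper ingots and ruby pendant is better spent on gold chalice — total rises to 2594 (45 lb).
Every other selection either busts 45 lb or exceeds an availability limit or fails to beat 2594.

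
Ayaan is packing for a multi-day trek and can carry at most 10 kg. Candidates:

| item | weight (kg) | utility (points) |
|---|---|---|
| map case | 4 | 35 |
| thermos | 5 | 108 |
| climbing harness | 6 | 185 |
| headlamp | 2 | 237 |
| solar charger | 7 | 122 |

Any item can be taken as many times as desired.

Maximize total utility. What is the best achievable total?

1185

5×headlamp uses 10 of the 10 kg and totals 1185.
That's the maximum — no swap from here does better than 1185.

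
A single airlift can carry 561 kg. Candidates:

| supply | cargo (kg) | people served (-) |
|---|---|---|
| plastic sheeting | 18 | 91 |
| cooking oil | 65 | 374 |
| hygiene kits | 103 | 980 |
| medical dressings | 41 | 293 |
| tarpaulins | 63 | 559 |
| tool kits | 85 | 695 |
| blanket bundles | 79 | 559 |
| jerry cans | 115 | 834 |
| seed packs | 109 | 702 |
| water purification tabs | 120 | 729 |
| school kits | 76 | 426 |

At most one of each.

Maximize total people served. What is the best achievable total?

4329

The ratio heuristic lands on cooking oil + hygiene kits + medical dressings + tarpaulins + tool kits + blanket bundles + jerry cans (4294) but leaves 10 kg idle.
Dropping cooking oil and medical dressings frees 106 kg; slotting in seed packs (109 kg) lifts the total to 4329 at 554 kg.
Runner-up cooking oil + hygiene kits + medical dressings + tarpaulins + tool kits + blanket bundles + jerry cans tops out at 4294.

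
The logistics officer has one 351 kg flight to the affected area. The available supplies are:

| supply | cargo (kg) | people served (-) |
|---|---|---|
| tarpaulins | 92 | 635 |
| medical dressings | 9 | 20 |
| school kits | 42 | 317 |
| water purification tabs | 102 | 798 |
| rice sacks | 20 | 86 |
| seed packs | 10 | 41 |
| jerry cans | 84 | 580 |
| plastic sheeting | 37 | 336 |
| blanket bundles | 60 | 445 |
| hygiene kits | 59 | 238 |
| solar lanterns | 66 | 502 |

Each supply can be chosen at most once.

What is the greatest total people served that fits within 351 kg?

Ranking by ratio (people served/kg): plastic sheeting 9.08, water purification tabs 7.82, solar lanterns 7.61, school kits 7.55.
Filling by ratio: medical dressings + school kits + water purification tabs + rice sacks + seed packs + plastic sheeting + blanket bundles + solar lanterns for 2545, with 5 kg left unused.
But water purification tabs + jerry cans + plastic sheeting + blanket bundles + solar lanterns fits in 349 kg and reaches 2661.

2661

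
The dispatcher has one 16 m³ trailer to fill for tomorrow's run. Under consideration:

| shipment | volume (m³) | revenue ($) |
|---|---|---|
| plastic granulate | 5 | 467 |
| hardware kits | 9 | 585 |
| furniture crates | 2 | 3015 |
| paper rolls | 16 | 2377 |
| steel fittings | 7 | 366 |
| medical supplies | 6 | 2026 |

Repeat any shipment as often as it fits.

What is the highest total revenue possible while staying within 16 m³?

24120

By revenue per m³: furniture crates 1507.50, medical supplies 337.67, paper rolls 148.56 lead.
8×furniture crates uses 16 of the 16 m³ and totals 24120.
Every other selection either busts 16 m³ or fails to beat 24120.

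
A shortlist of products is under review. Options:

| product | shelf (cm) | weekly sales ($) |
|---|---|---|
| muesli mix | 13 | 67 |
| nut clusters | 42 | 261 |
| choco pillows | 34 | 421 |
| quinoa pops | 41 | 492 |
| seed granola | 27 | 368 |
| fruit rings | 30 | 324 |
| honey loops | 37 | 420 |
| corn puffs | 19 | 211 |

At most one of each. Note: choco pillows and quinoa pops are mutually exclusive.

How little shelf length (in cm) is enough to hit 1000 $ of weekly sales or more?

Look for the lowest-shelf combination reaching 1000.
Taking choco pillows + seed granola + corn puffs gives 1000 (≥ 1000) for 80 cm.
Any bundle with less than 80 cm falls short of 1000.

80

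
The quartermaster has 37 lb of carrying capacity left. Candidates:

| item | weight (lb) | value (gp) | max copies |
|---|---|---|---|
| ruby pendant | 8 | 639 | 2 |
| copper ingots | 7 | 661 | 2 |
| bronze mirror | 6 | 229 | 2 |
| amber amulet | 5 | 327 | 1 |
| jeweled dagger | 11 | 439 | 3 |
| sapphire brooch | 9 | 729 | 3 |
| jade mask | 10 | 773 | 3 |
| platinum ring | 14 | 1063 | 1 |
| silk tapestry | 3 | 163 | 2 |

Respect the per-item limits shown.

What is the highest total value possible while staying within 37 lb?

3114

A density-first pass picks 2×copper ingots + amber amulet + 2×sapphire brooch — 3107 at 37 lb.
Dropping amber amulet and sapphire brooch frees 14 lb; slotting in platinum ring (14 lb) lifts the total to 3114 at 37 lb.
No other feasible combination exceeds 3114.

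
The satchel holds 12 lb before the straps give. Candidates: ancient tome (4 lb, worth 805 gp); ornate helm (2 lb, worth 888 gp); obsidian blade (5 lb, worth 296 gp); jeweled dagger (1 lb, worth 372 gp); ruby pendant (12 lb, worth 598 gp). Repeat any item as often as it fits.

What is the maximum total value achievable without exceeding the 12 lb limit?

6×ornate helm uses 12 of the 12 lb and totals 5328.

5328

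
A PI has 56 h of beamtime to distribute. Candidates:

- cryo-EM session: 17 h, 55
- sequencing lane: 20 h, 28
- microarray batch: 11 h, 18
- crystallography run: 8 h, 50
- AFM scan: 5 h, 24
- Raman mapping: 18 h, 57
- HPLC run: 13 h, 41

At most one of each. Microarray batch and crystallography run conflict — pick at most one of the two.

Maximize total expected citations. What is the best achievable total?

203

Greedy by ratio would take cryo-EM session + crystallography run + AFM scan + Raman mapping: 48 h used, total 186.
The 5 h tied up in AFM scan is better spent on HPLC run — total rises to 203 (56 h).
An exhaustive check of the 128 subsets confirms 203.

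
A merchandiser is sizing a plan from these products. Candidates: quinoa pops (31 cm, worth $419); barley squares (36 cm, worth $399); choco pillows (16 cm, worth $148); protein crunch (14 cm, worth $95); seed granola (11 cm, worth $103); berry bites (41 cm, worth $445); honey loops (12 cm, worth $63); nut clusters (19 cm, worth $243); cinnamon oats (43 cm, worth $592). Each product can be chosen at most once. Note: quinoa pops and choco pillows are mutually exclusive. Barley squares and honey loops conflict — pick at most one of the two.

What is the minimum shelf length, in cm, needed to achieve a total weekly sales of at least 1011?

74

Minimise cm subject to total weekly sales ≥ 1011.
Taking quinoa pops + cinnamon oats gives 1011 (≥ 1011) for 74 cm.
No combination under 74 cm hits 1011.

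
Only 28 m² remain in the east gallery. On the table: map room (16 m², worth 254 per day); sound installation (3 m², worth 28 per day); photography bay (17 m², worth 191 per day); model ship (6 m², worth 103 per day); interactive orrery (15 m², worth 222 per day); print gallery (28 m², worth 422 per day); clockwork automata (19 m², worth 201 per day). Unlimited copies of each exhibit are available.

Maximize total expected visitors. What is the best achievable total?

Ranking by ratio (expected visitors/m²): model ship 17.17, map room 15.88, print gallery 15.07, interactive orrery 14.80.
Taking the top-ratio exhibits first gives sound installation + 4×model ship for 440 (27 m²).
The 15 m² tied up in sound installation and 2×model ship is better spent on map room — total rises to 460 (28 m²).
That's the maximum — no swap from here does better than 460.

460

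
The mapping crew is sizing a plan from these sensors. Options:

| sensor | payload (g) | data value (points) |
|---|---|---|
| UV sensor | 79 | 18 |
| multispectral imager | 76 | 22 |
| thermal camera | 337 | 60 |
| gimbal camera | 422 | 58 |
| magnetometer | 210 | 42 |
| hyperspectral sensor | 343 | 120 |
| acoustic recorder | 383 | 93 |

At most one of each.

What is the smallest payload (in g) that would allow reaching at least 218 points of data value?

Look for the lowest-payload combination reaching 218.
multispectral imager + hyperspectral sensor + acoustic recorder reaches 235 using 802 g.
Below 802 g the best achievable stays under 218.

802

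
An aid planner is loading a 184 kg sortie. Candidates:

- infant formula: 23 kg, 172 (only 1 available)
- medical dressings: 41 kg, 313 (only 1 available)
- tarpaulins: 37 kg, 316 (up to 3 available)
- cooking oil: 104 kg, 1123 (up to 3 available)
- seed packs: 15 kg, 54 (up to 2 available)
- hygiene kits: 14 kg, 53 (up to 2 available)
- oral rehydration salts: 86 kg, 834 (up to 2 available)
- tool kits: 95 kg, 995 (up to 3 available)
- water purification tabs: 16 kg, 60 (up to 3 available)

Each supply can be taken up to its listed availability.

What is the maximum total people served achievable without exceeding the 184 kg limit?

1829

The ratio heuristic lands on 2×tarpaulins + cooking oil (1755) but leaves 6 kg idle.
The 178 kg tied up in 2×tarpaulins and cooking oil is better spent on oral rehydration salts + tool kits — total rises to 1829 (181 kg).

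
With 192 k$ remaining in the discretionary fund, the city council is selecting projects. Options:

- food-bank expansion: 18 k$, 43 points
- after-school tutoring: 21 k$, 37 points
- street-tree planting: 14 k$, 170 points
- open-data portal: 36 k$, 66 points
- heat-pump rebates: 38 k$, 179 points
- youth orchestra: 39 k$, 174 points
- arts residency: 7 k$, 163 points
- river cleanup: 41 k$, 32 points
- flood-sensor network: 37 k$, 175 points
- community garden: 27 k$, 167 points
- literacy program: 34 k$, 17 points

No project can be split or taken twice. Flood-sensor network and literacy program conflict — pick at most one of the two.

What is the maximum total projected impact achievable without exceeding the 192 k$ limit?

1071

Best packing: food-bank expansion + street-tree planting + heat-pump rebates + youth orchestra + arts residency + flood-sensor network + community garden — 180 k$, 1071 total.
Runner-up after-school tutoring + street-tree planting + heat-pump rebates + youth orchestra + arts residency + flood-sensor network + community garden tops out at 1065.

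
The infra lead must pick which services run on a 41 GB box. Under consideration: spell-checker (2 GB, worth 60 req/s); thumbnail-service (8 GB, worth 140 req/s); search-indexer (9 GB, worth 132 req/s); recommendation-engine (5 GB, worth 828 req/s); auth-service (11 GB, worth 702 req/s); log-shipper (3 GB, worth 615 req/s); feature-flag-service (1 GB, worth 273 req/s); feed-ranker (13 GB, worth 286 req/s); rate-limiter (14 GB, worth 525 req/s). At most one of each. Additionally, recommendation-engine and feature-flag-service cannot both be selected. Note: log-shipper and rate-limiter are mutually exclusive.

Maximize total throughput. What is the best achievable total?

Best packing: thumbnail-service + recommendation-engine + auth-service + log-shipper + feed-ranker — 40 GB, 2571 total.
An exhaustive check of the 512 subsets confirms 2571.

2571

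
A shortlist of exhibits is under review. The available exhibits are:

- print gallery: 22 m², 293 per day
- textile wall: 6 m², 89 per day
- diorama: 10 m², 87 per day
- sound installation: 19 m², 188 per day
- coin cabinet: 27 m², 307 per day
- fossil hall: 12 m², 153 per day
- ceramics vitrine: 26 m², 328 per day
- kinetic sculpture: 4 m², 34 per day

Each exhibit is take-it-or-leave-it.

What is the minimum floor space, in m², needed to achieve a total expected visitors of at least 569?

44

Look for the lowest-floor combination reaching 569.
Taking textile wall + fossil hall + ceramics vitrine gives 570 (≥ 569) for 44 m².
Any bundle with less than 44 m² falls short of 569.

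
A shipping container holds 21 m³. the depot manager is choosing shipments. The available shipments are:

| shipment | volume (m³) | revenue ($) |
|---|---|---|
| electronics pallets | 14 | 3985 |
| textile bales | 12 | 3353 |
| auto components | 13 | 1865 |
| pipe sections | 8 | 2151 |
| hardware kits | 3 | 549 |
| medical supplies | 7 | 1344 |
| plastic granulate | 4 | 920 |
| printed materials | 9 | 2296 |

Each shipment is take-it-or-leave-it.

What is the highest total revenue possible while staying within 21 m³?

5649

Taking the top-ratio shipments first gives electronics pallets + hardware kits + plastic granulate for 5454 (21 m³).
Reworking the packing: textile bales + printed materials uses 21 m³ and improves the total to 5649.
No other feasible combination exceeds 5649.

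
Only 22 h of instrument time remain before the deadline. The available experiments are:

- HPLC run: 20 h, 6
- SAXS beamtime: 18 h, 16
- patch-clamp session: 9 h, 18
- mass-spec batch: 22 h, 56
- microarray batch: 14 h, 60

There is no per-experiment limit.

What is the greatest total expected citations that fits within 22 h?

Best packing: microarray batch — 14 h, 60 total.
The spare 8 h is too small for any remaining experiment, and no exchange beats 60.

60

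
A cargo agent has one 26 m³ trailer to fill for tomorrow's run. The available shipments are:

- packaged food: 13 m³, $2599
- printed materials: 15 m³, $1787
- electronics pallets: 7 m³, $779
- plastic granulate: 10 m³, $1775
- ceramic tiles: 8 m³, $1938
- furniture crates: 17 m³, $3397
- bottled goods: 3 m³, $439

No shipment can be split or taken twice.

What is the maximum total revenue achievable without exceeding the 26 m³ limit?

Ranking by ratio (revenue/m³): ceramic tiles 242.25, packaged food 199.92, furniture crates 199.82, plastic granulate 177.50.
Greedy by ratio would take packaged food + ceramic tiles + bottled goods: 24 m³ used, total 4976.
Replace packaged food and bottled goods with furniture crates: the trade gains 359 net, giving 5335 at 25 m³.
That's the maximum — no swap from here does better than 5335.

5335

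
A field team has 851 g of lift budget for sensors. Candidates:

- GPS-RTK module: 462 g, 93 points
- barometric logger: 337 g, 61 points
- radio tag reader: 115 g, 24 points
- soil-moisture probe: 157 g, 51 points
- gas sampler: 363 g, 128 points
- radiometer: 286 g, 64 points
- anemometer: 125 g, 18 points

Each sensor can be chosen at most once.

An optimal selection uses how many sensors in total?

Best achievable data value is 243.
One optimal bundle: soil-moisture probe + gas sampler + radiometer (806 g).
Any selection reaching 243 contains exactly 3 sensors.

3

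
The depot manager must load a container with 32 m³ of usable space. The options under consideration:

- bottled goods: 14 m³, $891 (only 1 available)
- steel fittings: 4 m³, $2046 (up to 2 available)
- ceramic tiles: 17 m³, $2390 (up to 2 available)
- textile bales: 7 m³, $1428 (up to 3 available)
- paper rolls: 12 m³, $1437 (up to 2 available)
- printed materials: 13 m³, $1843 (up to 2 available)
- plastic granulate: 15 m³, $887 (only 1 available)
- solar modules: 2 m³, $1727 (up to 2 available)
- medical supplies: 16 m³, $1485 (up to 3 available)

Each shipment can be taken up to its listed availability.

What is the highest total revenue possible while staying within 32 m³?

10817

By revenue per m³: solar modules 863.50, steel fittings 511.50, textile bales 204.00 lead.
Taking the top-ratio shipments first gives 2×steel fittings + 2×textile bales + 2×solar modules for 10402 (26 m³).
Dropping textile bales frees 7 m³; slotting in printed materials (13 m³) lifts the total to 10817 at 32 m³.
No other feasible combination exceeds 10817.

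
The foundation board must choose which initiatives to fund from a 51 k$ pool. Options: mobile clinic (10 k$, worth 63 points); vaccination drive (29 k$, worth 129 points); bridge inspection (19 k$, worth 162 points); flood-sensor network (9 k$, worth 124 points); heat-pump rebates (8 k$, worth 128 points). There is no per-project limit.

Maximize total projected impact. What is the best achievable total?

768

The ratio ordering already packs tightly: 6×heat-pump rebates, 48 k$, 768.
That's the maximum — no swap from here does better than 768.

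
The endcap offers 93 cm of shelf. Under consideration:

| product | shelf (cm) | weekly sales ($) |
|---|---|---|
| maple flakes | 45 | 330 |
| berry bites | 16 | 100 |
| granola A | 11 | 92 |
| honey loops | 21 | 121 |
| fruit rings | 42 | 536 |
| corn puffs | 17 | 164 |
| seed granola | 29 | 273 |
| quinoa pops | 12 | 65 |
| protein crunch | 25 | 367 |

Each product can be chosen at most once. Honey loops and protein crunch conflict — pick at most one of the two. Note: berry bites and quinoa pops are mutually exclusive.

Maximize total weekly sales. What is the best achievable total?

Best packing: fruit rings + corn puffs + protein crunch — 84 cm, 1067 total.

1067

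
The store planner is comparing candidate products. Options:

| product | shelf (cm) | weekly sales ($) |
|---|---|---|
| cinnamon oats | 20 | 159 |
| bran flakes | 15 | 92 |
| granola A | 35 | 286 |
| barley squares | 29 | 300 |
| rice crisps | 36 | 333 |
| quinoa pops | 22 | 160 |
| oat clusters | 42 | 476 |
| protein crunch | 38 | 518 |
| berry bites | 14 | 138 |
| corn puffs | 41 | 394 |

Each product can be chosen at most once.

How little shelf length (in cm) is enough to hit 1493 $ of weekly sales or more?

135

Look for the lowest-shelf combination reaching 1493.
oat clusters + protein crunch + berry bites + corn puffs: 1526 weekly sales at 135 cm.
No combination under 135 cm hits 1493.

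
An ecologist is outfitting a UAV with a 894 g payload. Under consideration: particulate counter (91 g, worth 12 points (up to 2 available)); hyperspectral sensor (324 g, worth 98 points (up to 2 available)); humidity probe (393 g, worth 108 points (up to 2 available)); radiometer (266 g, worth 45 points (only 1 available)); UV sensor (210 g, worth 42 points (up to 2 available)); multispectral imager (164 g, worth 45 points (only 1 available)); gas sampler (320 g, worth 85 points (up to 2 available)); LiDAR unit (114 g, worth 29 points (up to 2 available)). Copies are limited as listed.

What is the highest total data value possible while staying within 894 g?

254

By data value per g: hyperspectral sensor 0.30, humidity probe 0.27, multispectral imager 0.27 lead.
Greedy by ratio would take 2×hyperspectral sensor + multispectral imager: 812 g used, total 241.
The 164 g tied up in multispectral imager is better spent on 2×LiDAR unit — total rises to 254 (876 g).
No other feasible combination exceeds 254.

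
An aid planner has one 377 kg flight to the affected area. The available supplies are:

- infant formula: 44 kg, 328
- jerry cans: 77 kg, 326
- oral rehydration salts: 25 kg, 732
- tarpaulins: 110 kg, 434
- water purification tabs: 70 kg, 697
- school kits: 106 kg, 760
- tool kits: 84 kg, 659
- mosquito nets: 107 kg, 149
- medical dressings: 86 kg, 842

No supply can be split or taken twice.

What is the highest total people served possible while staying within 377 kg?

Filling by ratio: infant formula + oral rehydration salts + water purification tabs + tool kits + medical dressings for 3258, with 68 kg left unused.
The 44 kg tied up in infant formula is better spent on school kits — total rises to 3690 (371 kg).

3690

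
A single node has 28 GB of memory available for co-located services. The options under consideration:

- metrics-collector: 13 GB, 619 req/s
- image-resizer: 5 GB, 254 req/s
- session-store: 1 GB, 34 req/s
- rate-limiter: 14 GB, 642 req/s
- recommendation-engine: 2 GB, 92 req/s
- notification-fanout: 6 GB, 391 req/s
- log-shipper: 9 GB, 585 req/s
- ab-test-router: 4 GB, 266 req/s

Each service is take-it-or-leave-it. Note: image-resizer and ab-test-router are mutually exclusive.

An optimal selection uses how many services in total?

3

Optimal total is 1595.
metrics-collector + notification-fanout + log-shipper hits 1595 at 28 GB.
Every optimal selection uses 3 services.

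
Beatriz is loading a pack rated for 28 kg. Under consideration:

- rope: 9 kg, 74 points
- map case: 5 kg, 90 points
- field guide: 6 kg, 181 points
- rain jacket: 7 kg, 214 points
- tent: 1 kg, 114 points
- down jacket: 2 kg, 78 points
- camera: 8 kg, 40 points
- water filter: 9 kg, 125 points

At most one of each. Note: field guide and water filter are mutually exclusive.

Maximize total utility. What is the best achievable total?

677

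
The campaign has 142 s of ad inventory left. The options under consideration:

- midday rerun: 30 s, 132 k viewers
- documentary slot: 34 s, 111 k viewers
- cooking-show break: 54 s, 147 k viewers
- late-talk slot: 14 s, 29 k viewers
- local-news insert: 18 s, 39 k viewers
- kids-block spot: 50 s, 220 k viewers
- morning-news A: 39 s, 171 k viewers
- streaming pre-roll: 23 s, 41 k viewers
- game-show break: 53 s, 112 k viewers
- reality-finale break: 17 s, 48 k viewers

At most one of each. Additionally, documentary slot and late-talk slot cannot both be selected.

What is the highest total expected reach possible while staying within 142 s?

571

Best packing: midday rerun + kids-block spot + morning-news A + reality-finale break — 136 s, 571 total.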